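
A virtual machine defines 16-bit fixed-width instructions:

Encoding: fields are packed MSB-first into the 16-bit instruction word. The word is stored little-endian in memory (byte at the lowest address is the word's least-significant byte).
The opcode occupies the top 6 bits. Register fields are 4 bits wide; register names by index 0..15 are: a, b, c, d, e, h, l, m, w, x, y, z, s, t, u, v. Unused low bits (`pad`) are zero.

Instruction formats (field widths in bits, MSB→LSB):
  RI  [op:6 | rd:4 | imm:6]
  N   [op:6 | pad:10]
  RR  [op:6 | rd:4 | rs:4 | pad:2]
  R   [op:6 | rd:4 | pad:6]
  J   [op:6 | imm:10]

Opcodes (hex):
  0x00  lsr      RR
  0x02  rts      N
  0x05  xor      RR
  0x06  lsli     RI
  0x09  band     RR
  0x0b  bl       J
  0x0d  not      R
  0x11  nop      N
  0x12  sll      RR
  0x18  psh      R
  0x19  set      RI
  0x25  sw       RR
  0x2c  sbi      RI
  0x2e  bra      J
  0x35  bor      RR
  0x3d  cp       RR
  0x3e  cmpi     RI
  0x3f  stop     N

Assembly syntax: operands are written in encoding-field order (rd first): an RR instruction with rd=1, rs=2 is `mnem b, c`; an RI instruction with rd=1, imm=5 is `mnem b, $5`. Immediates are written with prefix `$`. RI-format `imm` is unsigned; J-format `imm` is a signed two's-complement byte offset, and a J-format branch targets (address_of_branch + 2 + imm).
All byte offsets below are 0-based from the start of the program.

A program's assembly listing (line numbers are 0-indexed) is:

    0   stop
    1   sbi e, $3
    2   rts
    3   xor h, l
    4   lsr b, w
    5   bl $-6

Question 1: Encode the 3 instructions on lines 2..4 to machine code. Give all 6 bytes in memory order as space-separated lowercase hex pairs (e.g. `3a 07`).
line 2 (rts): pack op=0x2:6|pad=0:10 = 0x0800; little→ 00 08
line 3 (xor): pack op=0x5:6|rd=5:4|rs=6:4|pad=0:2 = 0x1558; little→ 58 15
line 4 (lsr): pack op=0x0:6|rd=1:4|rs=8:4|pad=0:2 = 0x0060; little→ 60 00

00 08 58 15 60 00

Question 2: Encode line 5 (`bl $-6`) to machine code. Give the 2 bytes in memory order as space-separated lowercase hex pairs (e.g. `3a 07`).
fa 2f

line 5 (bl): pack op=0xb:6|imm=-6:10 = 0x2ffa; little→ fa 2f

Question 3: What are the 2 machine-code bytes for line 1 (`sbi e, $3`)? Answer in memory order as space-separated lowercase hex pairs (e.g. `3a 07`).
03 b1

L1: sbi op=0x2c:6|rd=4:4|imm=3:6 ⇒ 0xb103 ⇒ little 03 b1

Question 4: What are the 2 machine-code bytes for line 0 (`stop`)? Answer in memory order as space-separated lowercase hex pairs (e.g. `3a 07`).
00 fc

L0: stop op=0x3f:6|pad=0:10 ⇒ 0xfc00 ⇒ little 00 fc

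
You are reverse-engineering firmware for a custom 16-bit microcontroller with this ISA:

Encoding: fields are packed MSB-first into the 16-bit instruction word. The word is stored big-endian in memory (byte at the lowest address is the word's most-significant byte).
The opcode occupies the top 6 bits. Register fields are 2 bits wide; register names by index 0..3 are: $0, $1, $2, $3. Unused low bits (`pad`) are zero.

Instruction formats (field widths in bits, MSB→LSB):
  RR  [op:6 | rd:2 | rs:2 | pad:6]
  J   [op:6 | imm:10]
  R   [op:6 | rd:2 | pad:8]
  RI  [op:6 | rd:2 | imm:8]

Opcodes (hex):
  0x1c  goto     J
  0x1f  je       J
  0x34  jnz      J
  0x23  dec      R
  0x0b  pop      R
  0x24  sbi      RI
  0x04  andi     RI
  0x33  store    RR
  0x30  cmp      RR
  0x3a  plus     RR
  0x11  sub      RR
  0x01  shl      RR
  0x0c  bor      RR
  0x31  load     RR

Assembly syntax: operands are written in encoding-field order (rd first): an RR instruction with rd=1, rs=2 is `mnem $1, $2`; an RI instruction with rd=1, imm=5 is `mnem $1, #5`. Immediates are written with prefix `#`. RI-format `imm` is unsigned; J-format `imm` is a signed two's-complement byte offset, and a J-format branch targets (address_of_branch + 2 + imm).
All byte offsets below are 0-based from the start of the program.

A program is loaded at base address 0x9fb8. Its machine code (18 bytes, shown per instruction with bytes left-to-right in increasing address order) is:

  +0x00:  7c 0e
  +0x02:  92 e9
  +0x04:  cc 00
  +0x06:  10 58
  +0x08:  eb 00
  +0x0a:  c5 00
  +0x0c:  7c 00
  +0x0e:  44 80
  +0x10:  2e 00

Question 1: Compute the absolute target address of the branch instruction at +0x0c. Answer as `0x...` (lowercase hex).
0x9fc6

off 0x0c: read 7c 00 as big → 0x7c00
  op=0x7c00>>10=0x1f ⇒ je (J)
  imm@[9:0]=0x0 ⇒ #0
  target = base 0x9fb8 + off 0x0c + 2 + imm 0 = 0x9fc6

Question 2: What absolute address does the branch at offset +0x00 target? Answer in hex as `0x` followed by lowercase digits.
+0x00: 7c 0e ⇒ word 0x7c0e (big)
  op=0x7c0e>>10=0x1f ⇒ je (J)
  [9:0] imm=14 = #14
  target = base 0x9fb8 + off 0x00 + 2 + imm 14 = 0x9fc8

0x9fc8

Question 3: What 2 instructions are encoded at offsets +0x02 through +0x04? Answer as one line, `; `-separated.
sbi $2, #233; store $0, $0

[02] 92 e9 → 0x92e9
  top 6b → 0x24 → sbi [RI]
  rd@[9:8]=0x2 ⇒ $2
  imm@[7:0]=0xe9 ⇒ #233
[04] cc 00 → 0xcc00
  top 6b → 0x33 → store [RR]
  rd@[9:8]=0x0 ⇒ $0
  rs@[7:6]=0x0 ⇒ $0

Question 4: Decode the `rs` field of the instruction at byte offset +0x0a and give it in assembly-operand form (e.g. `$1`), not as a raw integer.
@+0a  big-endian(c5 00) = 0xc500
  op=0xc500>>10=0x31 ⇒ load (RR)
  [9:8] rd=1 = $1
  [7:6] rs=0 = $0

$0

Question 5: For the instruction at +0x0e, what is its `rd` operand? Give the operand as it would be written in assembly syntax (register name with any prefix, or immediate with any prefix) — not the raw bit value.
$0

+0x0e: 44 80 ⇒ word 0x4480 (big)
  top 6b → 0x11 → sub [RR]
  [9:8] rd=0 = $0
  [7:6] rs=2 = $2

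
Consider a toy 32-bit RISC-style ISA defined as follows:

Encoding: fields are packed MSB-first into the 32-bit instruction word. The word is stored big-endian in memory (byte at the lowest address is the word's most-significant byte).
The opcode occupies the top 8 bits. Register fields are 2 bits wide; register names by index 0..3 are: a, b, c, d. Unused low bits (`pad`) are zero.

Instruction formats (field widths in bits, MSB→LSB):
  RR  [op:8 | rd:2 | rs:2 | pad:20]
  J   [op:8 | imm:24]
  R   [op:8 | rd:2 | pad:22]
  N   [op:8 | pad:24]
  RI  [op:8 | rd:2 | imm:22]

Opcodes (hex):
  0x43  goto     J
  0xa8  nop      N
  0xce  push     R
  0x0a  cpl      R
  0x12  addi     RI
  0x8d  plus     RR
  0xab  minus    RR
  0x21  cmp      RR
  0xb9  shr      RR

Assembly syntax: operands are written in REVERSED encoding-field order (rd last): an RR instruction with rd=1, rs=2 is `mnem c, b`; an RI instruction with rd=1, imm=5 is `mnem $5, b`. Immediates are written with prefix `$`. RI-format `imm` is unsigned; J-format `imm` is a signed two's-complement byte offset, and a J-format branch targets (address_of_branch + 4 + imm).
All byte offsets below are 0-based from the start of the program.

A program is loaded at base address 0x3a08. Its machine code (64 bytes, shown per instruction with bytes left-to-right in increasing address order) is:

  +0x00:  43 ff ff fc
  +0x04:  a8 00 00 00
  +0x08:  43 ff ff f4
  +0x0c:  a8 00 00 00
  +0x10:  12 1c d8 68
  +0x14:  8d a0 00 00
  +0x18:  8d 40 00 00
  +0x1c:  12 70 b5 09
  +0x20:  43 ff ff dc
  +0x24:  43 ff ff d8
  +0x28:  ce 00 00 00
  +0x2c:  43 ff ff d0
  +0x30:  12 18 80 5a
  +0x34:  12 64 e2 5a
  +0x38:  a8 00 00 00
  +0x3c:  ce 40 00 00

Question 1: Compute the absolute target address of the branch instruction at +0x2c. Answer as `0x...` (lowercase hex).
+0x2c: 43 ff ff d0 ⇒ word 0x43ffffd0 (big)
  opcode bits[31:24]=0x43: goto/J
  imm: (w>>0)&0xffffff=0xffffd0 (s24→-48) → $-48
  target = base 0x3a08 + off 0x2c + 4 + imm -48 = 0x3a08

0x3a08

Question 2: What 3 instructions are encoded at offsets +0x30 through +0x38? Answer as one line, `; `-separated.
addi $1605722, a; addi $2417242, b; nop

@+30  big-endian(12 18 80 5a) = 0x1218805a
  opcode bits[31:24]=0x12: addi/RI
  rd: (w>>22)&0x3=0x0 → a
  imm: (w>>0)&0x3fffff=0x18805a → $1605722
@+34  big-endian(12 64 e2 5a) = 0x1264e25a
  opcode bits[31:24]=0x12: addi/RI
  rd: (w>>22)&0x3=0x1 → b
  imm: (w>>0)&0x3fffff=0x24e25a → $2417242
@+38  big-endian(a8 00 00 00) = 0xa8000000
  opcode bits[31:24]=0xa8: nop/N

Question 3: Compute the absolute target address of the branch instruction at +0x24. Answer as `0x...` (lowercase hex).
0x3a08

[24] 43 ff ff d8 → 0x43ffffd8
  opcode bits[31:24]=0x43: goto/J
  [23:0] imm=16777176 (s24→-40) = $-40
  target = base 0x3a08 + off 0x24 + 4 + imm -40 = 0x3a08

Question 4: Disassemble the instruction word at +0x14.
@+14  big-endian(8d a0 00 00) = 0x8da00000
  op=0x8da00000>>24=0x8d ⇒ plus (RR)
  [23:22] rd=2 = c
  [21:20] rs=2 = c

plus c, c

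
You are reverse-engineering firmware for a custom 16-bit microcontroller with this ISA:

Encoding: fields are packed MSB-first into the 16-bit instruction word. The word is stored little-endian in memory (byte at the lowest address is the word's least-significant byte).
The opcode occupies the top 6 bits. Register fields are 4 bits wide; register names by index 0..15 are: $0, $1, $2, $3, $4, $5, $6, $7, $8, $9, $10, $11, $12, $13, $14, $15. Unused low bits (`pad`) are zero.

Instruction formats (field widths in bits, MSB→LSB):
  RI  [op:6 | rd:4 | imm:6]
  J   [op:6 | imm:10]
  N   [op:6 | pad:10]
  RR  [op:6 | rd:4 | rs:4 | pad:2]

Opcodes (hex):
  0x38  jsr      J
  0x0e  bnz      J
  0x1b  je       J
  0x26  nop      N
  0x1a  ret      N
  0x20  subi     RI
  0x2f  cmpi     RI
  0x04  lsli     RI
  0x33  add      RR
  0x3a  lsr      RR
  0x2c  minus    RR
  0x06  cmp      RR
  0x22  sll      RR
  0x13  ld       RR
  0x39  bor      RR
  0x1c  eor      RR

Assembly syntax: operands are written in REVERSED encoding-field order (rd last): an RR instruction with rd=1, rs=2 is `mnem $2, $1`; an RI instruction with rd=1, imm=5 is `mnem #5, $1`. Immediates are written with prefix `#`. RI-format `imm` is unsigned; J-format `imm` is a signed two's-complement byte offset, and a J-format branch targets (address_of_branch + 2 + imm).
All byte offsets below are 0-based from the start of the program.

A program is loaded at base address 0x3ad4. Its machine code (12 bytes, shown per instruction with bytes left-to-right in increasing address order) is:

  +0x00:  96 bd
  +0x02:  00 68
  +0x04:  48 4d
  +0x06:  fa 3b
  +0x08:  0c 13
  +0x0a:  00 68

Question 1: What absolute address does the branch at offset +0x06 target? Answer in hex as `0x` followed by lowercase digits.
0x3ad6

off 0x06: read fa 3b as little → 0x3bfa
  top 6b → 0xe → bnz [J]
  [9:0] imm=1018 (s10→-6) = #-6
  target = base 0x3ad4 + off 0x06 + 2 + imm -6 = 0x3ad6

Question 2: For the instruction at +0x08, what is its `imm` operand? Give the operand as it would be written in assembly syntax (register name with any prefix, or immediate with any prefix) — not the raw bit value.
+0x08: 0c 13 ⇒ word 0x130c (little)
  top 6b → 0x4 → lsli [RI]
  [9:6] rd=12 = $12
  [5:0] imm=12 = #12

#12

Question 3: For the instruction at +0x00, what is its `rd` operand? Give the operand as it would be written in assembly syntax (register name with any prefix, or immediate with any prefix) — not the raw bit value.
$6

[00] 96 bd → 0xbd96
  top 6b → 0x2f → cmpi [RI]
  rd@[9:6]=0x6 ⇒ $6
  imm@[5:0]=0x16 ⇒ #22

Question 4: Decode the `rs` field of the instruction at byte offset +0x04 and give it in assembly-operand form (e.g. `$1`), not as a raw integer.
+0x04: 48 4d ⇒ word 0x4d48 (little)
  top 6b → 0x13 → ld [RR]
  rd@[9:6]=0x5 ⇒ $5
  rs@[5:2]=0x2 ⇒ $2

$2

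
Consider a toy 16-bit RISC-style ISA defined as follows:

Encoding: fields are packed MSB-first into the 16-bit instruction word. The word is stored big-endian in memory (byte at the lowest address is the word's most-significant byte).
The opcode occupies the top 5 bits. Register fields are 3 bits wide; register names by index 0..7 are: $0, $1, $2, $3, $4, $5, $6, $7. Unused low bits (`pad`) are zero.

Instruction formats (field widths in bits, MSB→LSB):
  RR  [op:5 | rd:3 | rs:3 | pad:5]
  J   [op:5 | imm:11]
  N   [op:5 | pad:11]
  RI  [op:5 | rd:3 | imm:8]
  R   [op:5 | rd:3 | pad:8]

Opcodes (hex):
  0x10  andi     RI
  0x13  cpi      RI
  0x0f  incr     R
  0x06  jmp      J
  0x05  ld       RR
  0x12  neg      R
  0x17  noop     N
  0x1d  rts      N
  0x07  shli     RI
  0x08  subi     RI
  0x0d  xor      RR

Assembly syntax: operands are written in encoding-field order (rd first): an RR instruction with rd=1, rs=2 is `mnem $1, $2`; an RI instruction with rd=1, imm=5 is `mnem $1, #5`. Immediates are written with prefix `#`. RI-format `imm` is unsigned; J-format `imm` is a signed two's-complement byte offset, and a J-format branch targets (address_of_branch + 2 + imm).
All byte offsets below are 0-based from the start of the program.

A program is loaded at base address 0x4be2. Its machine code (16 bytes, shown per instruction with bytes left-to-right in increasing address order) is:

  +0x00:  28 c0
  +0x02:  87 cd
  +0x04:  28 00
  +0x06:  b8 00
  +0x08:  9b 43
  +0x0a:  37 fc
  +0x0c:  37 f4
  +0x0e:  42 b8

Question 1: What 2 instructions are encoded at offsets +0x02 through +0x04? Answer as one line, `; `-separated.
off 0x02: read 87 cd as big → 0x87cd
  top 5b → 0x10 → andi [RI]
  rd: (w>>8)&0x7=0x7 → $7
  imm: (w>>0)&0xff=0xcd → #205
off 0x04: read 28 00 as big → 0x2800
  top 5b → 0x5 → ld [RR]
  rd: (w>>8)&0x7=0x0 → $0
  rs: (w>>5)&0x7=0x0 → $0

andi $7, #205; ld $0, $0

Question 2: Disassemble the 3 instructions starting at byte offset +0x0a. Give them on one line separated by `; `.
jmp #-4; jmp #-12; subi $2, #184

off 0x0a: read 37 fc as big → 0x37fc
  top 5b → 0x6 → jmp [J]
  imm: (w>>0)&0x7ff=0x7fc (s11→-4) → #-4
off 0x0c: read 37 f4 as big → 0x37f4
  top 5b → 0x6 → jmp [J]
  imm: (w>>0)&0x7ff=0x7f4 (s11→-12) → #-12
off 0x0e: read 42 b8 as big → 0x42b8
  top 5b → 0x8 → subi [RI]
  rd: (w>>8)&0x7=0x2 → $2
  imm: (w>>0)&0xff=0xb8 → #184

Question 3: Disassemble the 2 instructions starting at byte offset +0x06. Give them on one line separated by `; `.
noop; cpi $3, #67

[06] b8 00 → 0xb800
  opcode bits[15:11]=0x17: noop/N
[08] 9b 43 → 0x9b43
  opcode bits[15:11]=0x13: cpi/RI
  rd@[10:8]=0x3 ⇒ $3
  imm@[7:0]=0x43 ⇒ #67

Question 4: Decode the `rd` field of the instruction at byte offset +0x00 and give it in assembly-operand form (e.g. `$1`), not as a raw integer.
$0

@+00  big-endian(28 c0) = 0x28c0
  op=0x28c0>>11=0x5 ⇒ ld (RR)
  [10:8] rd=0 = $0
  [7:5] rs=6 = $6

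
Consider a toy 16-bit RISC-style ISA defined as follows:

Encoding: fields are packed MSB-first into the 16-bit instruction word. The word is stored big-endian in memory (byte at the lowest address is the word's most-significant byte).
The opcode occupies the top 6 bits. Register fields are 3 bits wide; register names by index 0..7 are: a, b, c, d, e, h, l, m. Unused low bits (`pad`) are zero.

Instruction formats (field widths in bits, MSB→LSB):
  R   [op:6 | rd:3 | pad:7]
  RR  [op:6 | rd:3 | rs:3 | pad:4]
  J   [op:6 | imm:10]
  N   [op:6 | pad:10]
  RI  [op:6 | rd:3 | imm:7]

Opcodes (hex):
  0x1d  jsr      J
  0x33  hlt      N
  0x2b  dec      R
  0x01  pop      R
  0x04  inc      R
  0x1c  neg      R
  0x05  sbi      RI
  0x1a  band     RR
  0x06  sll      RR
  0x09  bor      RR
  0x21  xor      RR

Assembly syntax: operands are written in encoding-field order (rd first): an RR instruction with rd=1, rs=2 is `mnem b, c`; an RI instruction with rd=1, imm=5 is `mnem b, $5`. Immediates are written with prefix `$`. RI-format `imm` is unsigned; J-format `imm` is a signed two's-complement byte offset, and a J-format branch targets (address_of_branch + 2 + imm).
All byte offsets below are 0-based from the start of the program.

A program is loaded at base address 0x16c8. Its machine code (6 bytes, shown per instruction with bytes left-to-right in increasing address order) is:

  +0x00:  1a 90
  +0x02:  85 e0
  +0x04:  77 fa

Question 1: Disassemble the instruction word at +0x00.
sll h, b

+0x00: 1a 90 ⇒ word 0x1a90 (big)
  opcode bits[15:10]=0x6: sll/RR
  [9:7] rd=5 = h
  [6:4] rs=1 = b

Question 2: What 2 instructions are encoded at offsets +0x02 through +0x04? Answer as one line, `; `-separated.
+0x02: 85 e0 ⇒ word 0x85e0 (big)
  op=0x85e0>>10=0x21 ⇒ xor (RR)
  rd: (w>>7)&0x7=0x3 → d
  rs: (w>>4)&0x7=0x6 → l
+0x04: 77 fa ⇒ word 0x77fa (big)
  op=0x77fa>>10=0x1d ⇒ jsr (J)
  imm: (w>>0)&0x3ff=0x3fa (s10→-6) → $-6

xor d, l; jsr $-6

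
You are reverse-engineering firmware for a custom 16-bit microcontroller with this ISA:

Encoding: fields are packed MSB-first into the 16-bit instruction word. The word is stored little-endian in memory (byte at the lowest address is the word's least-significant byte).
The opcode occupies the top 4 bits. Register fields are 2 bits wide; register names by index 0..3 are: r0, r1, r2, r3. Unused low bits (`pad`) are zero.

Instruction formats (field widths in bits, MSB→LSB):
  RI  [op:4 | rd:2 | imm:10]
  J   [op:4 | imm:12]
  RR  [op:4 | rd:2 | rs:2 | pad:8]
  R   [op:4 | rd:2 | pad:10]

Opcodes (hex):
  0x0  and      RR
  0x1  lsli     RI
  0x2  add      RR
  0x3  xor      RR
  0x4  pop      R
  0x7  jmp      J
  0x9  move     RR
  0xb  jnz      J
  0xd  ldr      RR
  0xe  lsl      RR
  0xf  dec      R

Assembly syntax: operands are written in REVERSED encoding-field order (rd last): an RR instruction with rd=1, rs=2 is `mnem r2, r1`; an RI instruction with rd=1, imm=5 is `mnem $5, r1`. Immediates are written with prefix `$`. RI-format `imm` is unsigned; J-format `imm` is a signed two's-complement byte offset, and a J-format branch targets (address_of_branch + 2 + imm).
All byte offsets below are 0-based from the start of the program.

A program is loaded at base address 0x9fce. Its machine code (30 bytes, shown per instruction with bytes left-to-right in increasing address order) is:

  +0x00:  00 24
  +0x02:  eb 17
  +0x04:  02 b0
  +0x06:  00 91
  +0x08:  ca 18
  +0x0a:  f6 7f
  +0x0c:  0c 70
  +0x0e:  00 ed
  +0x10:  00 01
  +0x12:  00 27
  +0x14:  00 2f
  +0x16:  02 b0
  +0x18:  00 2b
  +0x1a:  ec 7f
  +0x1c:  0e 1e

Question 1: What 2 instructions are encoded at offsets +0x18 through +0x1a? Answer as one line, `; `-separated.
add r3, r2; jmp $-20

[18] 00 2b → 0x2b00
  op=0x2b00>>12=0x2 ⇒ add (RR)
  rd: (w>>10)&0x3=0x2 → r2
  rs: (w>>8)&0x3=0x3 → r3
[1a] ec 7f → 0x7fec
  op=0x7fec>>12=0x7 ⇒ jmp (J)
  imm: (w>>0)&0xfff=0xfec (s12→-20) → $-20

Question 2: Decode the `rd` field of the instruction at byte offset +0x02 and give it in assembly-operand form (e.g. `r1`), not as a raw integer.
r1

off 0x02: read eb 17 as little → 0x17eb
  top 4b → 0x1 → lsli [RI]
  rd@[11:10]=0x1 ⇒ r1
  imm@[9:0]=0x3eb ⇒ $1003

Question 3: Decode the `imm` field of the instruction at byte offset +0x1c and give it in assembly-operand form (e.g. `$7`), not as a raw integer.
@+1c  little-endian(0e 1e) = 0x1e0e
  opcode bits[15:12]=0x1: lsli/RI
  rd@[11:10]=0x3 ⇒ r3
  imm@[9:0]=0x20e ⇒ $526

$526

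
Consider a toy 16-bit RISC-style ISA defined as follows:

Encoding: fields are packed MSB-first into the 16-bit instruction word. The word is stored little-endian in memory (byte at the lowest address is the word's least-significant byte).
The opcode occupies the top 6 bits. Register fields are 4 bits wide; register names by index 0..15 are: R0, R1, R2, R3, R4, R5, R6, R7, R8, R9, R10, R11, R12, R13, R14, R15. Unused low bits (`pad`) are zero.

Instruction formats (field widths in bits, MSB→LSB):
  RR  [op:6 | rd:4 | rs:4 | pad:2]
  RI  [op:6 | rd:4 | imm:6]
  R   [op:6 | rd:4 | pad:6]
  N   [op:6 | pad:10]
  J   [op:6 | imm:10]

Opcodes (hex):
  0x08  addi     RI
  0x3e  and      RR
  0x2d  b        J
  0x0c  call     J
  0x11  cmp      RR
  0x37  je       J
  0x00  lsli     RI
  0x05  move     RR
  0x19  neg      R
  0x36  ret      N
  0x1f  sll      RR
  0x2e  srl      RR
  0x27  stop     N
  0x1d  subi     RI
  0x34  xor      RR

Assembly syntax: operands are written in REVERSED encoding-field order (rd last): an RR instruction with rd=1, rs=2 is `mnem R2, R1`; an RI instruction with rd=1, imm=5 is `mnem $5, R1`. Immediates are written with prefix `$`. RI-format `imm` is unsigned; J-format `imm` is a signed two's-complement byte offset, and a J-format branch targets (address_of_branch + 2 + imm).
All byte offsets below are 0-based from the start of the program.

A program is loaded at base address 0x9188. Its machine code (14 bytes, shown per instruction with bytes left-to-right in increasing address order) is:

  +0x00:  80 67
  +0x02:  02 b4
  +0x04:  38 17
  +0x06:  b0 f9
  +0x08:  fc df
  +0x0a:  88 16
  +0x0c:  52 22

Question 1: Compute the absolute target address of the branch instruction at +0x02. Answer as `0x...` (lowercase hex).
0x918e

+0x02: 02 b4 ⇒ word 0xb402 (little)
  opcode bits[15:10]=0x2d: b/J
  imm@[9:0]=0x2 ⇒ $2
  target = base 0x9188 + off 0x02 + 2 + imm 2 = 0x918e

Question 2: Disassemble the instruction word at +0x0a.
off 0x0a: read 88 16 as little → 0x1688
  opcode bits[15:10]=0x5: move/RR
  [9:6] rd=10 = R10
  [5:2] rs=2 = R2

move R2, R10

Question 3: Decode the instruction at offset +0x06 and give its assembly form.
and R12, R6

+0x06: b0 f9 ⇒ word 0xf9b0 (little)
  op=0xf9b0>>10=0x3e ⇒ and (RR)
  rd@[9:6]=0x6 ⇒ R6
  rs@[5:2]=0xc ⇒ R12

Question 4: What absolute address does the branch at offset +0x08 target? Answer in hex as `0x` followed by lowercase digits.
0x918e

off 0x08: read fc df as little → 0xdffc
  opcode bits[15:10]=0x37: je/J
  imm: (w>>0)&0x3ff=0x3fc (s10→-4) → $-4
  target = base 0x9188 + off 0x08 + 2 + imm -4 = 0x918e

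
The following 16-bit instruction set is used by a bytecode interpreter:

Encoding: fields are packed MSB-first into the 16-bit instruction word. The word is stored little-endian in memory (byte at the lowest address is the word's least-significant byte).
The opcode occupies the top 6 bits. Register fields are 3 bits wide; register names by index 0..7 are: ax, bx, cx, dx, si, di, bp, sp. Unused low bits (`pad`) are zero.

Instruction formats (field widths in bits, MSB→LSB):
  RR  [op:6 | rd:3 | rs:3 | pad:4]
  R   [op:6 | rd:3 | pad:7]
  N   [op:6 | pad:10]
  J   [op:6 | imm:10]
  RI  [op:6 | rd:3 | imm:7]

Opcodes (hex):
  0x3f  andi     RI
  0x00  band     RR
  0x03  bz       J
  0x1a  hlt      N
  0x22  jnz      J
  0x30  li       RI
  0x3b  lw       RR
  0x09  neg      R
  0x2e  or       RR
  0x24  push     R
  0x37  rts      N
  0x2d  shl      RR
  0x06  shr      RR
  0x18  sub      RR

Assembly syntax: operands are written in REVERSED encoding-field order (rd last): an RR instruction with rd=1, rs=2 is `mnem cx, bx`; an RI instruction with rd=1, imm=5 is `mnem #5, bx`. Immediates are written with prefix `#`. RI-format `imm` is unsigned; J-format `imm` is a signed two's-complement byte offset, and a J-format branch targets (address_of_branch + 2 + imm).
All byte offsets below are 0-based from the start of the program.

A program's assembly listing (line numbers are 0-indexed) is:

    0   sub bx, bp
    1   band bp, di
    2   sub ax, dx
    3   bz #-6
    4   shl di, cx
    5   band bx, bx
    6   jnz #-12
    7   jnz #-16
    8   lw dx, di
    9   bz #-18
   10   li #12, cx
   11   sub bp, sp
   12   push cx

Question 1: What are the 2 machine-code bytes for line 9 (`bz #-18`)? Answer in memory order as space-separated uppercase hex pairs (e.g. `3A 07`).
EE 0F

line 9 (bz): pack op=0x3:6|imm=-18:10 = 0x0fee; little→ ee 0f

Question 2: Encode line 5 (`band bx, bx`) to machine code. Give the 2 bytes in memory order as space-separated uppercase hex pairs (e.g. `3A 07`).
90 00

5. band fields op=0x0:6|rd=1:3|rs=1:3|pad=0:4 → word 0090h → 90 00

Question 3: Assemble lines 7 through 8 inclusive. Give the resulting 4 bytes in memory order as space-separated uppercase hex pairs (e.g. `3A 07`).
7. jnz fields op=0x22:6|imm=-16:10 → word 8bf0h → f0 8b
8. lw fields op=0x3b:6|rd=5:3|rs=3:3|pad=0:4 → word eeb0h → b0 ee

F0 8B B0 EE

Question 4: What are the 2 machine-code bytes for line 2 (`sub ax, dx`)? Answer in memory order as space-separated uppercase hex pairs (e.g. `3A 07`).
80 61

line 2 (sub): pack op=0x18:6|rd=3:3|rs=0:3|pad=0:4 = 0x6180; little→ 80 61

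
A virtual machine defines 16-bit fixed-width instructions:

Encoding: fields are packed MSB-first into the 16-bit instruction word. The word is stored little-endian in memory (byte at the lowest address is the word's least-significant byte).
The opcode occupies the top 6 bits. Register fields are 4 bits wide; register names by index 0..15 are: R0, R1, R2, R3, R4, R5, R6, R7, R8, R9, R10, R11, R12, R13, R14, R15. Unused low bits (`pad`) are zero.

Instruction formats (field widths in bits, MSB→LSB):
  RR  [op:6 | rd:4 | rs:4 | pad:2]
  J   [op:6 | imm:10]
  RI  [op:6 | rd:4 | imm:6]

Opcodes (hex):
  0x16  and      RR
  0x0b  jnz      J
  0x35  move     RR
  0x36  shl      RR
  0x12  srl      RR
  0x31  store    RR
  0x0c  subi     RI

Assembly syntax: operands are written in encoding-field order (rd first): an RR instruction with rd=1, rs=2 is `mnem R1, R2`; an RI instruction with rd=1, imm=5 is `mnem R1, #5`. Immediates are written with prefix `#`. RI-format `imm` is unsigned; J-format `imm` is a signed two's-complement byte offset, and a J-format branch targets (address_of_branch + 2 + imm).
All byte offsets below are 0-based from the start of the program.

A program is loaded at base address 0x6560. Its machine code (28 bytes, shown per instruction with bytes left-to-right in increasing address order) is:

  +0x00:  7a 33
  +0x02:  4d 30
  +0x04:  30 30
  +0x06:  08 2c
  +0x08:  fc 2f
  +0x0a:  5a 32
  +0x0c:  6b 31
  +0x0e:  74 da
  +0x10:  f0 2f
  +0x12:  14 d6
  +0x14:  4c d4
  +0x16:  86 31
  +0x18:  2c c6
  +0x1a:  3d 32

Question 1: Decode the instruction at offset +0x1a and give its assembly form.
subi R8, #61

[1a] 3d 32 → 0x323d
  top 6b → 0xc → subi [RI]
  [9:6] rd=8 = R8
  [5:0] imm=61 = #61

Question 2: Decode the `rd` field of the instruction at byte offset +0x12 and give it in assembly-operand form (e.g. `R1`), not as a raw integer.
R8

[12] 14 d6 → 0xd614
  top 6b → 0x35 → move [RR]
  rd: (w>>6)&0xf=0x8 → R8
  rs: (w>>2)&0xf=0x5 → R5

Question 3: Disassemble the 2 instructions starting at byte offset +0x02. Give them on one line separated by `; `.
+0x02: 4d 30 ⇒ word 0x304d (little)
  top 6b → 0xc → subi [RI]
  rd@[9:6]=0x1 ⇒ R1
  imm@[5:0]=0xd ⇒ #13
+0x04: 30 30 ⇒ word 0x3030 (little)
  top 6b → 0xc → subi [RI]
  rd@[9:6]=0x0 ⇒ R0
  imm@[5:0]=0x30 ⇒ #48

subi R1, #13; subi R0, #48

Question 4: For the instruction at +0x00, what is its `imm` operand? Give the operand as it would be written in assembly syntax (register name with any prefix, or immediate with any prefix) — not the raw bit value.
#58

+0x00: 7a 33 ⇒ word 0x337a (little)
  opcode bits[15:10]=0xc: subi/RI
  rd: (w>>6)&0xf=0xd → R13
  imm: (w>>0)&0x3f=0x3a → #58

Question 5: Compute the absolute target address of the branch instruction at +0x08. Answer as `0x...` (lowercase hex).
0x6566

off 0x08: read fc 2f as little → 0x2ffc
  opcode bits[15:10]=0xb: jnz/J
  imm: (w>>0)&0x3ff=0x3fc (s10→-4) → #-4
  target = base 0x6560 + off 0x08 + 2 + imm -4 = 0x6566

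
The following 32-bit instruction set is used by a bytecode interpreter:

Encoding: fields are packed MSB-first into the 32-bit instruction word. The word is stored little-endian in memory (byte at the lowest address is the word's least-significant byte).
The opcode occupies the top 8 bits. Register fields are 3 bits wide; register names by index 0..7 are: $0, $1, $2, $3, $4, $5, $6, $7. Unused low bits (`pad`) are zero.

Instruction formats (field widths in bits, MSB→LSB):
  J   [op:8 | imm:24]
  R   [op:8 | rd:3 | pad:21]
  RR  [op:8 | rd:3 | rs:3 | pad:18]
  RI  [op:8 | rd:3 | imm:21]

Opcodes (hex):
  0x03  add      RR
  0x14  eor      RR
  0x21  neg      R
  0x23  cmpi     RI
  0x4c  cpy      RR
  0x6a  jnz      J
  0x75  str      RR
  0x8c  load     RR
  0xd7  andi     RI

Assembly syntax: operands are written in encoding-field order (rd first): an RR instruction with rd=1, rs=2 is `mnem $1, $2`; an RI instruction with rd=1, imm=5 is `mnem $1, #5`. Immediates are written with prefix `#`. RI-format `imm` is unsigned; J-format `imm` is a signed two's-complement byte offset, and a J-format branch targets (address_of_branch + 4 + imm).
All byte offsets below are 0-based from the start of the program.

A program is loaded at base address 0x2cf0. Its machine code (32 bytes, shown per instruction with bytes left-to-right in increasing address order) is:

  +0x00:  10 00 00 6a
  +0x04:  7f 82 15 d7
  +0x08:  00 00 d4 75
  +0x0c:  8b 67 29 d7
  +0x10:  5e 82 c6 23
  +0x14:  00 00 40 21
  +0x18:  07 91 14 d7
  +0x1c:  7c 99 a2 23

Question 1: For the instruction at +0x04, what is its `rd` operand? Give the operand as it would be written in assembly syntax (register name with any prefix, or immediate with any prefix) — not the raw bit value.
off 0x04: read 7f 82 15 d7 as little → 0xd715827f
  top 8b → 0xd7 → andi [RI]
  rd: (w>>21)&0x7=0x0 → $0
  imm: (w>>0)&0x1fffff=0x15827f → #1409663

$0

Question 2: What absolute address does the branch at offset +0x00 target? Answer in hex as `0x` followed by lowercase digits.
0x2d04

@+00  little-endian(10 00 00 6a) = 0x6a000010
  top 8b → 0x6a → jnz [J]
  imm: (w>>0)&0xffffff=0x10 → #16
  target = base 0x2cf0 + off 0x00 + 4 + imm 16 = 0x2d04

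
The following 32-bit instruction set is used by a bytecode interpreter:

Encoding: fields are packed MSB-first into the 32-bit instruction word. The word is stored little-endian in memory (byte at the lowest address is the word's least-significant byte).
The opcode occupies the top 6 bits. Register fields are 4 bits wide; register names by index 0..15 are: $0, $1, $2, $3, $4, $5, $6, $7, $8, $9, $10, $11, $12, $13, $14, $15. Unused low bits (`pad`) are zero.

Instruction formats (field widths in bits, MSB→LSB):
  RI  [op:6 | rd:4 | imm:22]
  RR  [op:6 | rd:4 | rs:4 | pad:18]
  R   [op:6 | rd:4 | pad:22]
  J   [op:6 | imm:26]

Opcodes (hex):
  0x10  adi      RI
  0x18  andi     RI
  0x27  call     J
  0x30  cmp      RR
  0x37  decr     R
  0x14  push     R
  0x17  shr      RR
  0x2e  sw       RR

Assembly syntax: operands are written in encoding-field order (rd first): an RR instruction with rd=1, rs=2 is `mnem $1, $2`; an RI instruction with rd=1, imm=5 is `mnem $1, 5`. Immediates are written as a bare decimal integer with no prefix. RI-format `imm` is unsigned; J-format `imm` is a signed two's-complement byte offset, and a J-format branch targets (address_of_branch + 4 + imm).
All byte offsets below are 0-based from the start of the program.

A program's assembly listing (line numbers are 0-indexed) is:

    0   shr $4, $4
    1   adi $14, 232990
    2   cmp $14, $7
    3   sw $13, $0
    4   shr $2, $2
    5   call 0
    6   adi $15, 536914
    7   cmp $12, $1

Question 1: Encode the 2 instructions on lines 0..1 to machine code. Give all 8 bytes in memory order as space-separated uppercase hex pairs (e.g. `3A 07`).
line 0 (shr): pack op=0x17:6|rd=4:4|rs=4:4|pad=0:18 = 0x5d100000; little→ 00 00 10 5d
line 1 (adi): pack op=0x10:6|rd=14:4|imm=232990:22 = 0x43838e1e; little→ 1e 8e 83 43

00 00 10 5D 1E 8E 83 43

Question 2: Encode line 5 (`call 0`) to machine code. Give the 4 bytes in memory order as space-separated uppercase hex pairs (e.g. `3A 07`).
00 00 00 9C

line 5 (call): pack op=0x27:6|imm=0:26 = 0x9c000000; little→ 00 00 00 9c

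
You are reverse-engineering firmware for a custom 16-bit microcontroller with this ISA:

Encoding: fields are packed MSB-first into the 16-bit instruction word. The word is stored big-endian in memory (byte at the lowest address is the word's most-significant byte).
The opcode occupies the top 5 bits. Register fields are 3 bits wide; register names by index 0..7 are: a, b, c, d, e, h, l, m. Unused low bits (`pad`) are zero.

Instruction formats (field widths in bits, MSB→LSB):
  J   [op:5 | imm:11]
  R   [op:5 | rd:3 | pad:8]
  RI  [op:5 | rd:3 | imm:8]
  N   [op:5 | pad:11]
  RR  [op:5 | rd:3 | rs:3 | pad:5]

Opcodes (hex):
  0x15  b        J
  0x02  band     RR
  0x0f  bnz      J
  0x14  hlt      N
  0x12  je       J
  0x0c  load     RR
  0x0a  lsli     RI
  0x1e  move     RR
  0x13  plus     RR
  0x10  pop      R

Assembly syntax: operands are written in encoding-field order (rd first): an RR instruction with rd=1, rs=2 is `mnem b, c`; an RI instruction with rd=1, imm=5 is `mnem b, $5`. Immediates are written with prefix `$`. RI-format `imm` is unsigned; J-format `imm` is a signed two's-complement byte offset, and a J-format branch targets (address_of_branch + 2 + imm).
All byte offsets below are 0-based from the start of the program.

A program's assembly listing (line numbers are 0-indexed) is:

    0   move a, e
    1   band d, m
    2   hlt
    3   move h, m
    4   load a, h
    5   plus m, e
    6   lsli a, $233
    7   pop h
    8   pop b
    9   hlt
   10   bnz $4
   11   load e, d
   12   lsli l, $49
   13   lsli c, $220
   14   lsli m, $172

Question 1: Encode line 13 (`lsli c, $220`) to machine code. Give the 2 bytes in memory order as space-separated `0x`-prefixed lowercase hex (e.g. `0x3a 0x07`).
0x52 0xdc

line 13 (lsli): pack op=0xa:5|rd=2:3|imm=220:8 = 0x52dc; big→ 52 dc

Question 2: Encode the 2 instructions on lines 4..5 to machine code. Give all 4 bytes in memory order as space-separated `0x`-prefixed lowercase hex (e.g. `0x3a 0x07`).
L4: load op=0xc:5|rd=0:3|rs=5:3|pad=0:5 ⇒ 0x60a0 ⇒ big 60 a0
L5: plus op=0x13:5|rd=7:3|rs=4:3|pad=0:5 ⇒ 0x9f80 ⇒ big 9f 80

0x60 0xa0 0x9f 0x80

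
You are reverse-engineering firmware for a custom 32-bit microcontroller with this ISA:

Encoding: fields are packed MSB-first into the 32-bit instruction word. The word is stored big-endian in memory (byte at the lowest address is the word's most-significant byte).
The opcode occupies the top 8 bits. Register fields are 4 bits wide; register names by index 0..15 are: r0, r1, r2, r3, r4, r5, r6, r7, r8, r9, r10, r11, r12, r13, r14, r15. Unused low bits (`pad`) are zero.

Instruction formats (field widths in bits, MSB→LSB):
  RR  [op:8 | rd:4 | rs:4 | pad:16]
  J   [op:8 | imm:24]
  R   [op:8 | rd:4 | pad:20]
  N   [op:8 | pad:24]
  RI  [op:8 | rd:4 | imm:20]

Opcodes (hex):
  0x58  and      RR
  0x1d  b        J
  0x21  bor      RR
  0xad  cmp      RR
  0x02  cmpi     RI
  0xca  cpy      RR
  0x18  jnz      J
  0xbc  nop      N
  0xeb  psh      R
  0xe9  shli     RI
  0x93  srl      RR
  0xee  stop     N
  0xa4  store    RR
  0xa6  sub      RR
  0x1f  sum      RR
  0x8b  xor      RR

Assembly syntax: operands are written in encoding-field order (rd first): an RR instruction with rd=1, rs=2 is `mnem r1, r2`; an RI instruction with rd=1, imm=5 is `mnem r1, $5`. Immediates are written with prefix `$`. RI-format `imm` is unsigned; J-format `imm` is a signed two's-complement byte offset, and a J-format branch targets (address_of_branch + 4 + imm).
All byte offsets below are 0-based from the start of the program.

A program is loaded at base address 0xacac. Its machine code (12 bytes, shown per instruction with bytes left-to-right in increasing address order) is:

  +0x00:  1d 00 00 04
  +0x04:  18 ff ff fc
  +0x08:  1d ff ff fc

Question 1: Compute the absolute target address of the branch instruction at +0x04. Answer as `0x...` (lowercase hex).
off 0x04: read 18 ff ff fc as big → 0x18fffffc
  top 8b → 0x18 → jnz [J]
  [23:0] imm=16777212 (s24→-4) = $-4
  target = base 0xacac + off 0x04 + 4 + imm -4 = 0xacb0

0xacb0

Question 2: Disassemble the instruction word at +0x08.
b $-4

@+08  big-endian(1d ff ff fc) = 0x1dfffffc
  opcode bits[31:24]=0x1d: b/J
  imm@[23:0]=0xfffffc (s24→-4) ⇒ $-4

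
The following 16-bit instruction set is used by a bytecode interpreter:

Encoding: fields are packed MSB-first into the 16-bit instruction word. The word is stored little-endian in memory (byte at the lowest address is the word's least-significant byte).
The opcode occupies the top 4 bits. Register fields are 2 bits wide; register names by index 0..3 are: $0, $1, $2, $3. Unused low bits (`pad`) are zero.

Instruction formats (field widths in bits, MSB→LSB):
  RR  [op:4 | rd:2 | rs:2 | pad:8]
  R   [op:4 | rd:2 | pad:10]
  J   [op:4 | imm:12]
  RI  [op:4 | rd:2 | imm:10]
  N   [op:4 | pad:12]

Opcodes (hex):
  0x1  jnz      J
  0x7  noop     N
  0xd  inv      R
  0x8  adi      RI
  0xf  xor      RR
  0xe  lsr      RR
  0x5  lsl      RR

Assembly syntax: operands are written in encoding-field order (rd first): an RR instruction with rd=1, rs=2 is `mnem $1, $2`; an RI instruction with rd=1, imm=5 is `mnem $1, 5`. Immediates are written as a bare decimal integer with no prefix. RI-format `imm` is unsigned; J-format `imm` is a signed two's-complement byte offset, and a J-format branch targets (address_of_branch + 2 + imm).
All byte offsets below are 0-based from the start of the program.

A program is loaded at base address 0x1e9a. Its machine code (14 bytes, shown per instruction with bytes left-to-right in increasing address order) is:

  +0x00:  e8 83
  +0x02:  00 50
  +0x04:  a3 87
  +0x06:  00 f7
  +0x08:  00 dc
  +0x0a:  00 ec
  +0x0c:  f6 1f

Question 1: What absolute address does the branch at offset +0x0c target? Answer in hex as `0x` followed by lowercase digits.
0x1e9e

off 0x0c: read f6 1f as little → 0x1ff6
  opcode bits[15:12]=0x1: jnz/J
  [11:0] imm=4086 (s12→-10) = -10
  target = base 0x1e9a + off 0x0c + 2 + imm -10 = 0x1e9e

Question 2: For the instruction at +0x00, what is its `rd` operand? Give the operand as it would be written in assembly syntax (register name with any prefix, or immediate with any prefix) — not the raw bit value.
@+00  little-endian(e8 83) = 0x83e8
  top 4b → 0x8 → adi [RI]
  [11:10] rd=0 = $0
  [9:0] imm=1000 = 1000

$0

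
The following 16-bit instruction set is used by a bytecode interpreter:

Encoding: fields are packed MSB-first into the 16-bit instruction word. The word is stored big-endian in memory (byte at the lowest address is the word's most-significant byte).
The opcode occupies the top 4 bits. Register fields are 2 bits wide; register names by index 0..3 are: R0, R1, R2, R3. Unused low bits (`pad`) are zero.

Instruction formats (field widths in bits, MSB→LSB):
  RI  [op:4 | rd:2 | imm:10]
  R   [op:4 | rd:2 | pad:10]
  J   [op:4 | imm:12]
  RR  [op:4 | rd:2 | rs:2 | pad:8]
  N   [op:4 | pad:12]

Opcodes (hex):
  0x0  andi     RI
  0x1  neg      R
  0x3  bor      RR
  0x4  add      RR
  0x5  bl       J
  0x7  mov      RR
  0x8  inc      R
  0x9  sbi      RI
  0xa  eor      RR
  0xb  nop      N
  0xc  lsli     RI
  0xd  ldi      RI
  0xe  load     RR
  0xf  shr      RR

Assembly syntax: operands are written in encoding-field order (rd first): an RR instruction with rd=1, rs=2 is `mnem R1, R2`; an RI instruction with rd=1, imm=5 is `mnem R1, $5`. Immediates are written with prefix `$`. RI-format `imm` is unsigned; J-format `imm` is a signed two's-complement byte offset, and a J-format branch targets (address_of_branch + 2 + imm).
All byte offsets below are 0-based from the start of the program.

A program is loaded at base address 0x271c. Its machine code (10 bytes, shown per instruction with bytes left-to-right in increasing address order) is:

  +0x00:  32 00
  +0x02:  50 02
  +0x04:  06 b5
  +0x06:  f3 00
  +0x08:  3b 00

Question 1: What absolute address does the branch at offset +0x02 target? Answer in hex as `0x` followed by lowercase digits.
0x2722

[02] 50 02 → 0x5002
  opcode bits[15:12]=0x5: bl/J
  [11:0] imm=2 = $2
  target = base 0x271c + off 0x02 + 2 + imm 2 = 0x2722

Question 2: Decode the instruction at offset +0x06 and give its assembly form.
@+06  big-endian(f3 00) = 0xf300
  opcode bits[15:12]=0xf: shr/RR
  rd: (w>>10)&0x3=0x0 → R0
  rs: (w>>8)&0x3=0x3 → R3

shr R0, R3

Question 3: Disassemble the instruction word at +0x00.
bor R0, R2

@+00  big-endian(32 00) = 0x3200
  top 4b → 0x3 → bor [RR]
  [11:10] rd=0 = R0
  [9:8] rs=2 = R2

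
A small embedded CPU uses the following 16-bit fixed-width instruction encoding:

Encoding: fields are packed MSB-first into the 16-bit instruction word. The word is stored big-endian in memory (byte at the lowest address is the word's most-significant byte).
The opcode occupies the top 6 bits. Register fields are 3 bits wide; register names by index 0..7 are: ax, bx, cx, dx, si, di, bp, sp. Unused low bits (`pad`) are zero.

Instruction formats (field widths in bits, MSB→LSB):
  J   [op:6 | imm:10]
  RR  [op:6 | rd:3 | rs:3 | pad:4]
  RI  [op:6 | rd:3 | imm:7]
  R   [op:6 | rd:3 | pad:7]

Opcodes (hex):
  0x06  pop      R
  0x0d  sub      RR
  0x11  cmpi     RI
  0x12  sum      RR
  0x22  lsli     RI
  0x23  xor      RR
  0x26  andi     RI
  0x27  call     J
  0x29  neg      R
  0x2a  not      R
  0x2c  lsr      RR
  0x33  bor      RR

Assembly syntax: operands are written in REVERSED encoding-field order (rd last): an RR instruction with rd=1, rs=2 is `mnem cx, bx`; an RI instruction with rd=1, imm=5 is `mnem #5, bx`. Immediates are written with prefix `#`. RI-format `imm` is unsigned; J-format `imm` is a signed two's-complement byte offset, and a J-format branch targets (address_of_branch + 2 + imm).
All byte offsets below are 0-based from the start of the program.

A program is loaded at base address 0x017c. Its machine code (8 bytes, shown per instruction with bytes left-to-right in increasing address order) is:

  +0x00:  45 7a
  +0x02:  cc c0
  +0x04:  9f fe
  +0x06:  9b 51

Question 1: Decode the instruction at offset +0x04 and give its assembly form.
off 0x04: read 9f fe as big → 0x9ffe
  opcode bits[15:10]=0x27: call/J
  imm@[9:0]=0x3fe (s10→-2) ⇒ #-2

call #-2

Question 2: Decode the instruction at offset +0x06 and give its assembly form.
andi #81, bp

@+06  big-endian(9b 51) = 0x9b51
  opcode bits[15:10]=0x26: andi/RI
  rd@[9:7]=0x6 ⇒ bp
  imm@[6:0]=0x51 ⇒ #81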